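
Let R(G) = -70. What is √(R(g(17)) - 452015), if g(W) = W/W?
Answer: I*√452085 ≈ 672.37*I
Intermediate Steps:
g(W) = 1
√(R(g(17)) - 452015) = √(-70 - 452015) = √(-452085) = I*√452085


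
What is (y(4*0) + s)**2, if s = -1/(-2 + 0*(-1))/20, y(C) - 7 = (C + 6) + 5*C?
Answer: 271441/1600 ≈ 169.65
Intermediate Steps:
y(C) = 13 + 6*C (y(C) = 7 + ((C + 6) + 5*C) = 7 + ((6 + C) + 5*C) = 7 + (6 + 6*C) = 13 + 6*C)
s = 1/40 (s = -1/(-2 + 0)*(1/20) = -1/(-2)*(1/20) = -1*(-1/2)*(1/20) = (1/2)*(1/20) = 1/40 ≈ 0.025000)
(y(4*0) + s)**2 = ((13 + 6*(4*0)) + 1/40)**2 = ((13 + 6*0) + 1/40)**2 = ((13 + 0) + 1/40)**2 = (13 + 1/40)**2 = (521/40)**2 = 271441/1600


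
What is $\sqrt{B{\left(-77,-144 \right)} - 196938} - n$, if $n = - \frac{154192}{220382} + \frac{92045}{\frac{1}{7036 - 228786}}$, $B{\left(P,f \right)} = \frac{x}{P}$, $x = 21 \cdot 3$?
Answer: $\frac{2249106159518346}{110191} + \frac{3 i \sqrt{2647733}}{11} \approx 2.0411 \cdot 10^{10} + 443.78 i$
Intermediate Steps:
$x = 63$
$B{\left(P,f \right)} = \frac{63}{P}$
$n = - \frac{2249106159518346}{110191}$ ($n = \left(-154192\right) \frac{1}{220382} + \frac{92045}{\frac{1}{-221750}} = - \frac{77096}{110191} + \frac{92045}{- \frac{1}{221750}} = - \frac{77096}{110191} + 92045 \left(-221750\right) = - \frac{77096}{110191} - 20410978750 = - \frac{2249106159518346}{110191} \approx -2.0411 \cdot 10^{10}$)
$\sqrt{B{\left(-77,-144 \right)} - 196938} - n = \sqrt{\frac{63}{-77} - 196938} - - \frac{2249106159518346}{110191} = \sqrt{63 \left(- \frac{1}{77}\right) - 196938} + \frac{2249106159518346}{110191} = \sqrt{- \frac{9}{11} - 196938} + \frac{2249106159518346}{110191} = \sqrt{- \frac{2166327}{11}} + \frac{2249106159518346}{110191} = \frac{3 i \sqrt{2647733}}{11} + \frac{2249106159518346}{110191} = \frac{2249106159518346}{110191} + \frac{3 i \sqrt{2647733}}{11}$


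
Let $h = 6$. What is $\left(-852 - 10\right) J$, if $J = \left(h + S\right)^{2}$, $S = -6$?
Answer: $0$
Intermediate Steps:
$J = 0$ ($J = \left(6 - 6\right)^{2} = 0^{2} = 0$)
$\left(-852 - 10\right) J = \left(-852 - 10\right) 0 = \left(-862\right) 0 = 0$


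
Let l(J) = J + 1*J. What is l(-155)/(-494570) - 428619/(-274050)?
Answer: 7068901811/4517896950 ≈ 1.5646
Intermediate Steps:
l(J) = 2*J (l(J) = J + J = 2*J)
l(-155)/(-494570) - 428619/(-274050) = (2*(-155))/(-494570) - 428619/(-274050) = -310*(-1/494570) - 428619*(-1/274050) = 31/49457 + 142873/91350 = 7068901811/4517896950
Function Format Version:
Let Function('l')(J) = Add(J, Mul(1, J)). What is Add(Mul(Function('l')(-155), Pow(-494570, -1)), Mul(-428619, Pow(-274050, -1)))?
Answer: Rational(7068901811, 4517896950) ≈ 1.5646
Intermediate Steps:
Function('l')(J) = Mul(2, J) (Function('l')(J) = Add(J, J) = Mul(2, J))
Add(Mul(Function('l')(-155), Pow(-494570, -1)), Mul(-428619, Pow(-274050, -1))) = Add(Mul(Mul(2, -155), Pow(-494570, -1)), Mul(-428619, Pow(-274050, -1))) = Add(Mul(-310, Rational(-1, 494570)), Mul(-428619, Rational(-1, 274050))) = Add(Rational(31, 49457), Rational(142873, 91350)) = Rational(7068901811, 4517896950)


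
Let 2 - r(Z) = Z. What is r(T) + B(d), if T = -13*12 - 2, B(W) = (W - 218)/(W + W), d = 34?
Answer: 2674/17 ≈ 157.29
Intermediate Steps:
B(W) = (-218 + W)/(2*W) (B(W) = (-218 + W)/((2*W)) = (-218 + W)*(1/(2*W)) = (-218 + W)/(2*W))
T = -158 (T = -156 - 2 = -158)
r(Z) = 2 - Z
r(T) + B(d) = (2 - 1*(-158)) + (½)*(-218 + 34)/34 = (2 + 158) + (½)*(1/34)*(-184) = 160 - 46/17 = 2674/17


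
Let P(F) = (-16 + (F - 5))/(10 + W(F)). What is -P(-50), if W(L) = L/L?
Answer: 71/11 ≈ 6.4545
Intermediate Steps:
W(L) = 1
P(F) = -21/11 + F/11 (P(F) = (-16 + (F - 5))/(10 + 1) = (-16 + (-5 + F))/11 = (-21 + F)*(1/11) = -21/11 + F/11)
-P(-50) = -(-21/11 + (1/11)*(-50)) = -(-21/11 - 50/11) = -1*(-71/11) = 71/11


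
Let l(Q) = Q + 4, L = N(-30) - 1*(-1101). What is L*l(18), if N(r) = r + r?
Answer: 22902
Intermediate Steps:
N(r) = 2*r
L = 1041 (L = 2*(-30) - 1*(-1101) = -60 + 1101 = 1041)
l(Q) = 4 + Q
L*l(18) = 1041*(4 + 18) = 1041*22 = 22902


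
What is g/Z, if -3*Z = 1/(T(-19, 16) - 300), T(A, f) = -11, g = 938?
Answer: 875154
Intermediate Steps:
Z = 1/933 (Z = -1/(3*(-11 - 300)) = -⅓/(-311) = -⅓*(-1/311) = 1/933 ≈ 0.0010718)
g/Z = 938/(1/933) = 938*933 = 875154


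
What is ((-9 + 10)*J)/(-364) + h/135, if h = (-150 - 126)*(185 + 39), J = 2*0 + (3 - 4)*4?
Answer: -1875283/4095 ≈ -457.94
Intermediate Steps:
J = -4 (J = 0 - 1*4 = 0 - 4 = -4)
h = -61824 (h = -276*224 = -61824)
((-9 + 10)*J)/(-364) + h/135 = ((-9 + 10)*(-4))/(-364) - 61824/135 = (1*(-4))*(-1/364) - 61824*1/135 = -4*(-1/364) - 20608/45 = 1/91 - 20608/45 = -1875283/4095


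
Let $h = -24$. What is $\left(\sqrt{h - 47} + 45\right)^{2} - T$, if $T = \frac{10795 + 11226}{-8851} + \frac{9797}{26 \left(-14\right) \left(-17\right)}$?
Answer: $\frac{107070109253}{54769988} + 90 i \sqrt{71} \approx 1954.9 + 758.35 i$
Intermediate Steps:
$T = - \frac{49552701}{54769988}$ ($T = 22021 \left(- \frac{1}{8851}\right) + \frac{9797}{\left(-364\right) \left(-17\right)} = - \frac{22021}{8851} + \frac{9797}{6188} = - \frac{49552701}{54769988} \approx -0.90474$)
$\left(\sqrt{h - 47} + 45\right)^{2} - T = \left(\sqrt{-24 - 47} + 45\right)^{2} - - \frac{49552701}{54769988} = \left(\sqrt{-71} + 45\right)^{2} + \frac{49552701}{54769988} = \left(i \sqrt{71} + 45\right)^{2} + \frac{49552701}{54769988} = \left(45 + i \sqrt{71}\right)^{2} + \frac{49552701}{54769988} = \frac{49552701}{54769988} + \left(45 + i \sqrt{71}\right)^{2}$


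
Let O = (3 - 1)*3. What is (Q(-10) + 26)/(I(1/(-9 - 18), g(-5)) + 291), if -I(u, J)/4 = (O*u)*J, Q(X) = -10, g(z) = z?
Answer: 144/2579 ≈ 0.055836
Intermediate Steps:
O = 6 (O = 2*3 = 6)
I(u, J) = -24*J*u (I(u, J) = -4*6*u*J = -24*J*u)
(Q(-10) + 26)/(I(1/(-9 - 18), g(-5)) + 291) = (-10 + 26)/(-24*(-5)/(-9 - 18) + 291) = 16/(-24*(-5)/(-27) + 291) = 16/(-24*(-5)*(-1/27) + 291) = 16/(-40/9 + 291) = 16/(2579/9) = 16*(9/2579) = 144/2579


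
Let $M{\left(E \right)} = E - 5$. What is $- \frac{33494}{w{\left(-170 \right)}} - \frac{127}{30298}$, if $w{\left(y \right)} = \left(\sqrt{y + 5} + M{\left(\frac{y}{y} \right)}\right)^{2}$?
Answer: $\frac{- 1014782289 i - 1016 \sqrt{165}}{30298 \left(- 149 i + 8 \sqrt{165}\right)} \approx 152.33 - 105.06 i$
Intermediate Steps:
$M{\left(E \right)} = -5 + E$ ($M{\left(E \right)} = E - 5 = -5 + E$)
$w{\left(y \right)} = \left(-4 + \sqrt{5 + y}\right)^{2}$ ($w{\left(y \right)} = \left(\sqrt{y + 5} - \left(5 - \frac{y}{y}\right)\right)^{2} = \left(\sqrt{5 + y} + \left(-5 + 1\right)\right)^{2} = \left(\sqrt{5 + y} - 4\right)^{2} = \left(-4 + \sqrt{5 + y}\right)^{2}$)
$- \frac{33494}{w{\left(-170 \right)}} - \frac{127}{30298} = - \frac{33494}{\left(-4 + \sqrt{5 - 170}\right)^{2}} - \frac{127}{30298} = - \frac{33494}{\left(-4 + \sqrt{-165}\right)^{2}} - \frac{127}{30298} = - \frac{33494}{\left(-4 + i \sqrt{165}\right)^{2}} - \frac{127}{30298} = - \frac{127}{30298} - \frac{33494}{\left(-4 + i \sqrt{165}\right)^{2}}$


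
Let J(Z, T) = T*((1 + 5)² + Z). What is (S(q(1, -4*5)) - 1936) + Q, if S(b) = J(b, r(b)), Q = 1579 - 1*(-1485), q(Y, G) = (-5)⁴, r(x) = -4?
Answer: -1516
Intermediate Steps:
q(Y, G) = 625
J(Z, T) = T*(36 + Z) (J(Z, T) = T*(6² + Z) = T*(36 + Z))
Q = 3064 (Q = 1579 + 1485 = 3064)
S(b) = -144 - 4*b (S(b) = -4*(36 + b) = -144 - 4*b)
(S(q(1, -4*5)) - 1936) + Q = ((-144 - 4*625) - 1936) + 3064 = ((-144 - 2500) - 1936) + 3064 = (-2644 - 1936) + 3064 = -4580 + 3064 = -1516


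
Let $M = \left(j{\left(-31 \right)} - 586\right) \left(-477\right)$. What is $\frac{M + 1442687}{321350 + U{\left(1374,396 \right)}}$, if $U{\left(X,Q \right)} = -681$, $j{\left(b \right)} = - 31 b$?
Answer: $\frac{1263812}{320669} \approx 3.9412$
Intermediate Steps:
$M = -178875$ ($M = \left(\left(-31\right) \left(-31\right) - 586\right) \left(-477\right) = \left(961 - 586\right) \left(-477\right) = 375 \left(-477\right) = -178875$)
$\frac{M + 1442687}{321350 + U{\left(1374,396 \right)}} = \frac{-178875 + 1442687}{321350 - 681} = \frac{1263812}{320669}$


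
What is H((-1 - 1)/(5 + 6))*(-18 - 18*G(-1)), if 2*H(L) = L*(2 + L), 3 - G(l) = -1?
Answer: 1800/121 ≈ 14.876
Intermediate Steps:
G(l) = 4 (G(l) = 3 - 1*(-1) = 3 + 1 = 4)
H(L) = L*(2 + L)/2 (H(L) = (L*(2 + L))/2 = L*(2 + L)/2)
H((-1 - 1)/(5 + 6))*(-18 - 18*G(-1)) = (((-1 - 1)/(5 + 6))*(2 + (-1 - 1)/(5 + 6))/2)*(-18 - 18*4) = ((-2/11)*(2 - 2/11)/2)*(-18 - 72) = ((-2*1/11)*(2 - 2*1/11)/2)*(-90) = ((½)*(-2/11)*(2 - 2/11))*(-90) = ((½)*(-2/11)*(20/11))*(-90) = -20/121*(-90) = 1800/121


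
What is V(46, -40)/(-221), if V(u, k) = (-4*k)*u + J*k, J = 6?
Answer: -7120/221 ≈ -32.217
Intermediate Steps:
V(u, k) = 6*k - 4*k*u (V(u, k) = (-4*k)*u + 6*k = -4*k*u + 6*k = 6*k - 4*k*u)
V(46, -40)/(-221) = (2*(-40)*(3 - 2*46))/(-221) = (2*(-40)*(3 - 92))*(-1/221) = (2*(-40)*(-89))*(-1/221) = 7120*(-1/221) = -7120/221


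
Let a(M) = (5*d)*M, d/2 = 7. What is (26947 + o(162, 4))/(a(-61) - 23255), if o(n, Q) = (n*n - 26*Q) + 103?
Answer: -3546/1835 ≈ -1.9324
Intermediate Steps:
d = 14 (d = 2*7 = 14)
o(n, Q) = 103 + n**2 - 26*Q (o(n, Q) = (n**2 - 26*Q) + 103 = 103 + n**2 - 26*Q)
a(M) = 70*M (a(M) = (5*14)*M = 70*M)
(26947 + o(162, 4))/(a(-61) - 23255) = (26947 + (103 + 162**2 - 26*4))/(70*(-61) - 23255) = (26947 + (103 + 26244 - 104))/(-4270 - 23255) = (26947 + 26243)/(-27525) = 53190*(-1/27525) = -3546/1835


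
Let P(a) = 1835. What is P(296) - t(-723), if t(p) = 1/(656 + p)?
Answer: 122946/67 ≈ 1835.0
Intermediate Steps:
P(296) - t(-723) = 1835 - 1/(656 - 723) = 1835 - 1/(-67) = 1835 - 1*(-1/67) = 1835 + 1/67 = 122946/67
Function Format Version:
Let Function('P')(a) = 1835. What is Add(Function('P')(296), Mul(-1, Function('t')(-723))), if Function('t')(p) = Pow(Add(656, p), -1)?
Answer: Rational(122946, 67) ≈ 1835.0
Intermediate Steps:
Add(Function('P')(296), Mul(-1, Function('t')(-723))) = Add(1835, Mul(-1, Pow(Add(656, -723), -1))) = Add(1835, Mul(-1, Pow(-67, -1))) = Add(1835, Mul(-1, Rational(-1, 67))) = Add(1835, Rational(1, 67)) = Rational(122946, 67)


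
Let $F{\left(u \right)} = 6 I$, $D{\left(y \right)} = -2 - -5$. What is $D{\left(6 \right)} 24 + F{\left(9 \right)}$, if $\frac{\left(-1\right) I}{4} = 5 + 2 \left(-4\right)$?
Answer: $144$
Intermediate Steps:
$D{\left(y \right)} = 3$ ($D{\left(y \right)} = -2 + 5 = 3$)
$I = 12$ ($I = - 4 \left(5 + 2 \left(-4\right)\right) = - 4 \left(5 - 8\right) = \left(-4\right) \left(-3\right) = 12$)
$F{\left(u \right)} = 72$ ($F{\left(u \right)} = 6 \cdot 12 = 72$)
$D{\left(6 \right)} 24 + F{\left(9 \right)} = 3 \cdot 24 + 72 = 72 + 72 = 144$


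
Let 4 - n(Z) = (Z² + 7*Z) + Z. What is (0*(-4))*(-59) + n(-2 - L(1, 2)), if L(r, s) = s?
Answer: 20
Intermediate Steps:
n(Z) = 4 - Z² - 8*Z (n(Z) = 4 - ((Z² + 7*Z) + Z) = 4 - (Z² + 8*Z) = 4 + (-Z² - 8*Z) = 4 - Z² - 8*Z)
(0*(-4))*(-59) + n(-2 - L(1, 2)) = (0*(-4))*(-59) + (4 - (-2 - 1*2)² - 8*(-2 - 1*2)) = 0*(-59) + (4 - (-2 - 2)² - 8*(-2 - 2)) = 0 + (4 - 1*(-4)² - 8*(-4)) = 0 + (4 - 1*16 + 32) = 0 + (4 - 16 + 32) = 0 + 20 = 20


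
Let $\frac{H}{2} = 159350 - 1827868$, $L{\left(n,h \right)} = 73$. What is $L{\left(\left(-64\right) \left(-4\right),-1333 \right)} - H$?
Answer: $3337109$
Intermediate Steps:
$H = -3337036$ ($H = 2 \left(159350 - 1827868\right) = 2 \left(-1668518\right) = -3337036$)
$L{\left(\left(-64\right) \left(-4\right),-1333 \right)} - H = 73 - -3337036 = 73 + 3337036 = 3337109$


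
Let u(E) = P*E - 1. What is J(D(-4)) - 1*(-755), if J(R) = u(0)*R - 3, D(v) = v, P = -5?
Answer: 756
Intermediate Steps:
u(E) = -1 - 5*E (u(E) = -5*E - 1 = -1 - 5*E)
J(R) = -3 - R (J(R) = (-1 - 5*0)*R - 3 = (-1 + 0)*R - 3 = -R - 3 = -3 - R)
J(D(-4)) - 1*(-755) = (-3 - 1*(-4)) - 1*(-755) = (-3 + 4) + 755 = 1 + 755 = 756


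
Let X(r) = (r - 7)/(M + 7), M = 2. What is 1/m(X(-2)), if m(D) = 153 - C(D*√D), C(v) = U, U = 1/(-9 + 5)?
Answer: 4/613 ≈ 0.0065253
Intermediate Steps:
U = -¼ (U = 1/(-4) = -¼ ≈ -0.25000)
C(v) = -¼
X(r) = -7/9 + r/9 (X(r) = (r - 7)/(2 + 7) = (-7 + r)/9 = (-7 + r)*(⅑) = -7/9 + r/9)
m(D) = 613/4 (m(D) = 153 - 1*(-¼) = 153 + ¼ = 613/4)
1/m(X(-2)) = 1/(613/4) = 4/613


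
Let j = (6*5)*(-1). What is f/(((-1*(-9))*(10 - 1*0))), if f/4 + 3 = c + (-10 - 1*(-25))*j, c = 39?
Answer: -92/5 ≈ -18.400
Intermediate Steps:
j = -30 (j = 30*(-1) = -30)
f = -1656 (f = -12 + 4*(39 + (-10 - 1*(-25))*(-30)) = -12 + 4*(39 + (-10 + 25)*(-30)) = -12 + 4*(39 + 15*(-30)) = -12 + 4*(39 - 450) = -12 + 4*(-411) = -12 - 1644 = -1656)
f/(((-1*(-9))*(10 - 1*0))) = -1656*1/(9*(10 - 1*0)) = -1656*1/(9*(10 + 0)) = -1656/(9*10) = -1656/90 = -1656*1/90 = -92/5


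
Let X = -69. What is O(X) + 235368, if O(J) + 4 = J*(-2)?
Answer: 235502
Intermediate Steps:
O(J) = -4 - 2*J (O(J) = -4 + J*(-2) = -4 - 2*J)
O(X) + 235368 = (-4 - 2*(-69)) + 235368 = (-4 + 138) + 235368 = 134 + 235368 = 235502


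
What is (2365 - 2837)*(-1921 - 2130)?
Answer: 1912072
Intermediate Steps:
(2365 - 2837)*(-1921 - 2130) = -472*(-4051) = 1912072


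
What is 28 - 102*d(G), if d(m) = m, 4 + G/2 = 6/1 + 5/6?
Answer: -550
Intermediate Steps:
G = 17/3 (G = -8 + 2*(6/1 + 5/6) = -8 + 2*(6*1 + 5*(1/6)) = -8 + 2*(6 + 5/6) = -8 + 2*(41/6) = -8 + 41/3 = 17/3 ≈ 5.6667)
28 - 102*d(G) = 28 - 102*17/3 = 28 - 578 = -550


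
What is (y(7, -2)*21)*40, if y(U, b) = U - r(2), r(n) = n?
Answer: 4200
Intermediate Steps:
y(U, b) = -2 + U (y(U, b) = U - 1*2 = U - 2 = -2 + U)
(y(7, -2)*21)*40 = ((-2 + 7)*21)*40 = (5*21)*40 = 105*40 = 4200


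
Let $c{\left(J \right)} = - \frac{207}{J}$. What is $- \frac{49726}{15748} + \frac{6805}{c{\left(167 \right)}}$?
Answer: $- \frac{8953435831}{1629918} \approx -5493.2$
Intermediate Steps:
$- \frac{49726}{15748} + \frac{6805}{c{\left(167 \right)}} = - \frac{49726}{15748} + \frac{6805}{\left(-207\right) \frac{1}{167}} = \left(-49726\right) \frac{1}{15748} + \frac{6805}{\left(-207\right) \frac{1}{167}} = - \frac{24863}{7874} + \frac{6805}{- \frac{207}{167}} = - \frac{24863}{7874} + 6805 \left(- \frac{167}{207}\right) = - \frac{24863}{7874} - \frac{1136435}{207} = - \frac{8953435831}{1629918}$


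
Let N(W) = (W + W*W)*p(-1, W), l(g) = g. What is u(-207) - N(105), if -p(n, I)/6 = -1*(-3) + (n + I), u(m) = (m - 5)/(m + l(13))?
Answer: 693109726/97 ≈ 7.1455e+6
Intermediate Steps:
u(m) = (-5 + m)/(13 + m) (u(m) = (m - 5)/(m + 13) = (-5 + m)/(13 + m))
p(n, I) = -18 - 6*I - 6*n (p(n, I) = -6*(-1*(-3) + (n + I)) = -6*(3 + (I + n)) = -6*(3 + I + n) = -18 - 6*I - 6*n)
N(W) = (-12 - 6*W)*(W + W**2) (N(W) = (W + W*W)*(-18 - 6*W - 6*(-1)) = (W + W**2)*(-18 - 6*W + 6) = (W + W**2)*(-12 - 6*W) = (-12 - 6*W)*(W + W**2))
u(-207) - N(105) = (-5 - 207)/(13 - 207) - (-6)*105*(1 + 105)*(2 + 105) = -212/(-194) - (-6)*105*106*107 = -1/194*(-212) - 1*(-7145460) = 106/97 + 7145460 = 693109726/97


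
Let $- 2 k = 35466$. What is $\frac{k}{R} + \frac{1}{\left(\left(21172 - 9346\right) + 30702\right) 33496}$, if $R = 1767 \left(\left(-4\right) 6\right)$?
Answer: $\frac{116948961807}{279680345344} \approx 0.41815$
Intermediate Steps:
$k = -17733$ ($k = \left(- \frac{1}{2}\right) 35466 = -17733$)
$R = -42408$ ($R = 1767 \left(-24\right) = -42408$)
$\frac{k}{R} + \frac{1}{\left(\left(21172 - 9346\right) + 30702\right) 33496} = - \frac{17733}{-42408} + \frac{1}{\left(\left(21172 - 9346\right) + 30702\right) 33496} = \left(-17733\right) \left(- \frac{1}{42408}\right) + \frac{1}{\left(21172 - 9346\right) + 30702} \cdot \frac{1}{33496} = \frac{5911}{14136} + \frac{1}{11826 + 30702} \cdot \frac{1}{33496} = \frac{5911}{14136} + \frac{1}{42528} \cdot \frac{1}{33496} = \frac{5911}{14136} + \frac{1}{1424517888} = \frac{116948961807}{279680345344}$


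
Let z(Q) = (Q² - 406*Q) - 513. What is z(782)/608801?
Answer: 293519/608801 ≈ 0.48213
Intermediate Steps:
z(Q) = -513 + Q² - 406*Q
z(782)/608801 = (-513 + 782² - 406*782)/608801 = (-513 + 611524 - 317492)*(1/608801) = 293519*(1/608801) = 293519/608801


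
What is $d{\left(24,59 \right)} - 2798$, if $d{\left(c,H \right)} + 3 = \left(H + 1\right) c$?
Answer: $-1361$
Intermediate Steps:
$d{\left(c,H \right)} = -3 + c \left(1 + H\right)$ ($d{\left(c,H \right)} = -3 + \left(H + 1\right) c = -3 + \left(1 + H\right) c = -3 + c \left(1 + H\right)$)
$d{\left(24,59 \right)} - 2798 = \left(-3 + 24 + 59 \cdot 24\right) - 2798 = \left(-3 + 24 + 1416\right) - 2798 = 1437 - 2798 = -1361$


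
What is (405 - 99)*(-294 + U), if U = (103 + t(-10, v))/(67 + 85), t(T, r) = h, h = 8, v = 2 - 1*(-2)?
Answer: -6820281/76 ≈ -89741.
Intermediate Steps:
v = 4 (v = 2 + 2 = 4)
t(T, r) = 8
U = 111/152 (U = (103 + 8)/(67 + 85) = 111/152 ≈ 0.73026)
(405 - 99)*(-294 + U) = (405 - 99)*(-294 + 111/152) = 306*(-44577/152) = -6820281/76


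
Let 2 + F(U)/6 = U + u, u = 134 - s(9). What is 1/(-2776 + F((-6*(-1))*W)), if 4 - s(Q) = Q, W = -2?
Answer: -1/2026 ≈ -0.00049358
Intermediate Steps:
s(Q) = 4 - Q
u = 139 (u = 134 - (4 - 1*9) = 134 - (4 - 9) = 134 - 1*(-5) = 134 + 5 = 139)
F(U) = 822 + 6*U (F(U) = -12 + 6*(U + 139) = -12 + 6*(139 + U) = -12 + (834 + 6*U) = 822 + 6*U)
1/(-2776 + F((-6*(-1))*W)) = 1/(-2776 + (822 + 6*(-6*(-1)*(-2)))) = 1/(-2776 + (822 + 6*(6*(-2)))) = 1/(-2776 + (822 + 6*(-12))) = 1/(-2776 + (822 - 72)) = 1/(-2776 + 750) = 1/(-2026) = -1/2026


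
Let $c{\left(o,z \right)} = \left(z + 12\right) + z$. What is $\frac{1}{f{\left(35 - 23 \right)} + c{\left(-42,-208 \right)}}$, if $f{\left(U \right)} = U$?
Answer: $- \frac{1}{392} \approx -0.002551$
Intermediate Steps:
$c{\left(o,z \right)} = 12 + 2 z$ ($c{\left(o,z \right)} = \left(12 + z\right) + z = 12 + 2 z$)
$\frac{1}{f{\left(35 - 23 \right)} + c{\left(-42,-208 \right)}} = \frac{1}{\left(35 - 23\right) + \left(12 + 2 \left(-208\right)\right)} = \frac{1}{12 + \left(12 - 416\right)} = \frac{1}{12 - 404} = \frac{1}{-392} = - \frac{1}{392}$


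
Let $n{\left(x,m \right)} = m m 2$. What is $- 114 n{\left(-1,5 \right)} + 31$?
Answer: $-5669$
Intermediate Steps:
$n{\left(x,m \right)} = 2 m^{2}$ ($n{\left(x,m \right)} = m^{2} \cdot 2 = 2 m^{2}$)
$- 114 n{\left(-1,5 \right)} + 31 = - 114 \cdot 2 \cdot 5^{2} + 31 = - 114 \cdot 2 \cdot 25 + 31 = \left(-114\right) 50 + 31 = -5700 + 31 = -5669$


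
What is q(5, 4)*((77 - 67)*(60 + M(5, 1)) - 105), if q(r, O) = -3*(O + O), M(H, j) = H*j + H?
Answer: -14280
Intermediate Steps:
M(H, j) = H + H*j
q(r, O) = -6*O
q(5, 4)*((77 - 67)*(60 + M(5, 1)) - 105) = (-6*4)*((77 - 67)*(60 + 5*(1 + 1)) - 105) = -24*(10*(60 + 5*2) - 105) = -24*(10*(60 + 10) - 105) = -24*(10*70 - 105) = -24*(700 - 105) = -24*595 = -14280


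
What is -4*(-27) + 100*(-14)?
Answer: -1292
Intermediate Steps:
-4*(-27) + 100*(-14) = 108 - 1400 = -1292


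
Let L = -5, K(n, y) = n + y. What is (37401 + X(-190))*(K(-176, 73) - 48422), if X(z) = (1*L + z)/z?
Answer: -68967466425/38 ≈ -1.8149e+9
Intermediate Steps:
X(z) = (-5 + z)/z (X(z) = (1*(-5) + z)/z = (-5 + z)/z)
(37401 + X(-190))*(K(-176, 73) - 48422) = (37401 + (-5 - 190)/(-190))*((-176 + 73) - 48422) = (37401 - 1/190*(-195))*(-103 - 48422) = (37401 + 39/38)*(-48525) = (1421277/38)*(-48525) = -68967466425/38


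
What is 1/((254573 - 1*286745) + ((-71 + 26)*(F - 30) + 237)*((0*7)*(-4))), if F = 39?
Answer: -1/32172 ≈ -3.1083e-5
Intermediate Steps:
1/((254573 - 1*286745) + ((-71 + 26)*(F - 30) + 237)*((0*7)*(-4))) = 1/((254573 - 1*286745) + ((-71 + 26)*(39 - 30) + 237)*((0*7)*(-4))) = 1/((254573 - 286745) + (-45*9 + 237)*(0*(-4))) = 1/(-32172 + (-405 + 237)*0) = 1/(-32172 - 168*0) = 1/(-32172 + 0) = 1/(-32172) = -1/32172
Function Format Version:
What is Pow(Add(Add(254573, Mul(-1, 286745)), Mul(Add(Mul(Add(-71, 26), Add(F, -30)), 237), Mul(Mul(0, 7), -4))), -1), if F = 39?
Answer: Rational(-1, 32172) ≈ -3.1083e-5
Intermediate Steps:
Pow(Add(Add(254573, Mul(-1, 286745)), Mul(Add(Mul(Add(-71, 26), Add(F, -30)), 237), Mul(Mul(0, 7), -4))), -1) = Pow(Add(Add(254573, Mul(-1, 286745)), Mul(Add(Mul(Add(-71, 26), Add(39, -30)), 237), Mul(Mul(0, 7), -4))), -1) = Pow(Add(Add(254573, -286745), Mul(Add(Mul(-45, 9), 237), Mul(0, -4))), -1) = Pow(Add(-32172, Mul(Add(-405, 237), 0)), -1) = Pow(Add(-32172, Mul(-168, 0)), -1) = Pow(Add(-32172, 0), -1) = Pow(-32172, -1) = Rational(-1, 32172)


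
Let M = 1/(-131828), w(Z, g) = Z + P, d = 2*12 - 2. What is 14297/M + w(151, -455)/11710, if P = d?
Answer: -22070362966187/11710 ≈ -1.8847e+9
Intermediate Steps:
d = 22 (d = 24 - 2 = 22)
P = 22
w(Z, g) = 22 + Z (w(Z, g) = Z + 22 = 22 + Z)
M = -1/131828 ≈ -7.5856e-6
14297/M + w(151, -455)/11710 = 14297/(-1/131828) + (22 + 151)/11710 = 14297*(-131828) + 173*(1/11710) = -1884744916 + 173/11710 = -22070362966187/11710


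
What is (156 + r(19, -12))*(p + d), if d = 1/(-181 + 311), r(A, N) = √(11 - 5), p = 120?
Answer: 93606/5 + 15601*√6/130 ≈ 19015.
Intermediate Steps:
r(A, N) = √6
d = 1/130 ≈ 0.0076923
(156 + r(19, -12))*(p + d) = (156 + √6)*(120 + 1/130) = (156 + √6)*(15601/130) = 93606/5 + 15601*√6/130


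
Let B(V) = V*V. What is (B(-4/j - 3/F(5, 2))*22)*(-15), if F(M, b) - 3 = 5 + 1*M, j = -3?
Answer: -203390/507 ≈ -401.16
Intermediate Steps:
F(M, b) = 8 + M (F(M, b) = 3 + (5 + 1*M) = 3 + (5 + M) = 8 + M)
B(V) = V²
(B(-4/j - 3/F(5, 2))*22)*(-15) = ((-4/(-3) - 3/(8 + 5))²*22)*(-15) = ((-4*(-⅓) - 3/13)²*22)*(-15) = ((4/3 - 3*1/13)²*22)*(-15) = ((4/3 - 3/13)²*22)*(-15) = ((43/39)²*22)*(-15) = ((1849/1521)*22)*(-15) = (40678/1521)*(-15) = -203390/507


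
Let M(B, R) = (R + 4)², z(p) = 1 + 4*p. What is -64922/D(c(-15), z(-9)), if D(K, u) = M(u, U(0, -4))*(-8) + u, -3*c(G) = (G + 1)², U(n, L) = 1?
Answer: 64922/235 ≈ 276.26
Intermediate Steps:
c(G) = -(1 + G)²/3 (c(G) = -(G + 1)²/3 = -(1 + G)²/3)
M(B, R) = (4 + R)²
D(K, u) = -200 + u (D(K, u) = (4 + 1)²*(-8) + u = 5²*(-8) + u = 25*(-8) + u = -200 + u)
-64922/D(c(-15), z(-9)) = -64922/(-200 + (1 + 4*(-9))) = -64922/(-200 + (1 - 36)) = -64922/(-200 - 35) = -64922/(-235) = -64922*(-1/235) = 64922/235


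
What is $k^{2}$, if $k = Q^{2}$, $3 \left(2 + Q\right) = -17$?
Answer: $\frac{279841}{81} \approx 3454.8$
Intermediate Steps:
$Q = - \frac{23}{3}$ ($Q = -2 + \frac{1}{3} \left(-17\right) = -2 - \frac{17}{3} = - \frac{23}{3} \approx -7.6667$)
$k = \frac{529}{9}$ ($k = \left(- \frac{23}{3}\right)^{2} = \frac{529}{9} \approx 58.778$)
$k^{2} = \left(\frac{529}{9}\right)^{2} = \frac{279841}{81}$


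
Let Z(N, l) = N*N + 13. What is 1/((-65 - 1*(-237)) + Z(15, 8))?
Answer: 1/410 ≈ 0.0024390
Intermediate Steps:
Z(N, l) = 13 + N² (Z(N, l) = N² + 13 = 13 + N²)
1/((-65 - 1*(-237)) + Z(15, 8)) = 1/((-65 - 1*(-237)) + (13 + 15²)) = 1/((-65 + 237) + (13 + 225)) = 1/(172 + 238) = 1/410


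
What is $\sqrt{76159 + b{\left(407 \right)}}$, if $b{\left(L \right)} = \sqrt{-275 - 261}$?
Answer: $\sqrt{76159 + 2 i \sqrt{134}} \approx 275.97 + 0.042 i$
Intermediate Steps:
$b{\left(L \right)} = 2 i \sqrt{134}$ ($b{\left(L \right)} = \sqrt{-536} = 2 i \sqrt{134}$)
$\sqrt{76159 + b{\left(407 \right)}} = \sqrt{76159 + 2 i \sqrt{134}}$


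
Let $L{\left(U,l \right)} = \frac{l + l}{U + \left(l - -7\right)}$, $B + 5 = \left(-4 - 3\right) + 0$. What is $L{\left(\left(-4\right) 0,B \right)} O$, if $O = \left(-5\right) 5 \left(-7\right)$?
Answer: $840$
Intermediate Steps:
$B = -12$ ($B = -5 + \left(\left(-4 - 3\right) + 0\right) = -5 + \left(-7 + 0\right) = -5 - 7 = -12$)
$O = 175$ ($O = \left(-25\right) \left(-7\right) = 175$)
$L{\left(U,l \right)} = \frac{2 l}{7 + U + l}$ ($L{\left(U,l \right)} = \frac{2 l}{U + \left(l + 7\right)} = \frac{2 l}{U + \left(7 + l\right)} = \frac{2 l}{7 + U + l}$)
$L{\left(\left(-4\right) 0,B \right)} O = 2 \left(-12\right) \frac{1}{7 - 0 - 12} \cdot 175 = 2 \left(-12\right) \frac{1}{7 + 0 - 12} \cdot 175 = 2 \left(-12\right) \frac{1}{-5} \cdot 175 = 2 \left(-12\right) \left(- \frac{1}{5}\right) 175 = \frac{24}{5} \cdot 175 = 840$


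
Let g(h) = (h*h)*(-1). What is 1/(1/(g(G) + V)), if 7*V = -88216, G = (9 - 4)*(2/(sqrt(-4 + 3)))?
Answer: -87516/7 ≈ -12502.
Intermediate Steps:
G = -10*I (G = 5*(2/(sqrt(-1))) = 5*(2/I) = 5*(2*(-I)) = 5*(-2*I) = -10*I ≈ -10.0*I)
V = -88216/7 (V = (1/7)*(-88216) = -88216/7 ≈ -12602.)
g(h) = -h**2 (g(h) = h**2*(-1) = -h**2)
1/(1/(g(G) + V)) = 1/(1/(-(-10*I)**2 - 88216/7)) = 1/(1/(-1*(-100) - 88216/7)) = 1/(1/(100 - 88216/7)) = 1/(1/(-87516/7)) = 1/(-7/87516) = -87516/7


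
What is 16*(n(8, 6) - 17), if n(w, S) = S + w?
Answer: -48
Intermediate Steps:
16*(n(8, 6) - 17) = 16*((6 + 8) - 17) = 16*(14 - 17) = 16*(-3) = -48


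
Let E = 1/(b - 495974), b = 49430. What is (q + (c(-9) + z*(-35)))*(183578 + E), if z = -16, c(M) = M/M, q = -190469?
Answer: -3891958145420587/111636 ≈ -3.4863e+10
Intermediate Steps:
c(M) = 1
E = -1/446544 (E = 1/(49430 - 495974) = 1/(-446544) = -1/446544 ≈ -2.2394e-6)
(q + (c(-9) + z*(-35)))*(183578 + E) = (-190469 + (1 - 16*(-35)))*(183578 - 1/446544) = (-190469 + (1 + 560))*(81975654431/446544) = (-190469 + 561)*(81975654431/446544) = -189908*81975654431/446544 = -3891958145420587/111636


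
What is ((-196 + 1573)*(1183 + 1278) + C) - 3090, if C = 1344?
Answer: 3387051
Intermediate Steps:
((-196 + 1573)*(1183 + 1278) + C) - 3090 = ((-196 + 1573)*(1183 + 1278) + 1344) - 3090 = (1377*2461 + 1344) - 3090 = (3388797 + 1344) - 3090 = 3390141 - 3090 = 3387051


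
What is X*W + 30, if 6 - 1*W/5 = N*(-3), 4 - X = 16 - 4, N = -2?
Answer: 30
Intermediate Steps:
X = -8 (X = 4 - (16 - 4) = 4 - 1*12 = 4 - 12 = -8)
W = 0 (W = 30 - (-10)*(-3) = 30 - 5*6 = 30 - 30 = 0)
X*W + 30 = -8*0 + 30 = 0 + 30 = 30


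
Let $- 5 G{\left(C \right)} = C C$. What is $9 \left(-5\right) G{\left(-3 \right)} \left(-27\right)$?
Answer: $-2187$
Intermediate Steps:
$G{\left(C \right)} = - \frac{C^{2}}{5}$ ($G{\left(C \right)} = - \frac{C C}{5} = - \frac{C^{2}}{5}$)
$9 \left(-5\right) G{\left(-3 \right)} \left(-27\right) = 9 \left(-5\right) \left(- \frac{\left(-3\right)^{2}}{5}\right) \left(-27\right) = - 45 \left(\left(- \frac{1}{5}\right) 9\right) \left(-27\right) = \left(-45\right) \left(- \frac{9}{5}\right) \left(-27\right) = 81 \left(-27\right) = -2187$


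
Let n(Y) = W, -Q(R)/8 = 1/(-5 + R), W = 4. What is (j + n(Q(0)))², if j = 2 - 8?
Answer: 4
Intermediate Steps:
Q(R) = -8/(-5 + R)
n(Y) = 4
j = -6
(j + n(Q(0)))² = (-6 + 4)² = (-2)² = 4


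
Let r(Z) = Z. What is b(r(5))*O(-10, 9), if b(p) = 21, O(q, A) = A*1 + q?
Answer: -21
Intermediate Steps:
O(q, A) = A + q
b(r(5))*O(-10, 9) = 21*(9 - 10) = 21*(-1) = -21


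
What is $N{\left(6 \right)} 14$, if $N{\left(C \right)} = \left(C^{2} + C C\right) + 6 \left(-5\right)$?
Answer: $588$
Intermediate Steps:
$N{\left(C \right)} = -30 + 2 C^{2}$ ($N{\left(C \right)} = \left(C^{2} + C^{2}\right) - 30 = 2 C^{2} - 30 = -30 + 2 C^{2}$)
$N{\left(6 \right)} 14 = \left(-30 + 2 \cdot 6^{2}\right) 14 = \left(-30 + 2 \cdot 36\right) 14 = \left(-30 + 72\right) 14 = 42 \cdot 14 = 588$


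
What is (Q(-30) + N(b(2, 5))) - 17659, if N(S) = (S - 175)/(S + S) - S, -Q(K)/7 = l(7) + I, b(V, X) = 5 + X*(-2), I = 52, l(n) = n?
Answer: -18049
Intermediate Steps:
b(V, X) = 5 - 2*X
Q(K) = -413 (Q(K) = -7*(7 + 52) = -7*59 = -413)
N(S) = -S + (-175 + S)/(2*S) (N(S) = (-175 + S)/((2*S)) - S = (-175 + S)*(1/(2*S)) - S = (-175 + S)/(2*S) - S = -S + (-175 + S)/(2*S))
(Q(-30) + N(b(2, 5))) - 17659 = (-413 + (½ - (5 - 2*5) - 175/(2*(5 - 2*5)))) - 17659 = (-413 + (½ - (5 - 10) - 175/(2*(5 - 10)))) - 17659 = (-413 + (½ - 1*(-5) - 175/2/(-5))) - 17659 = (-413 + (½ + 5 - 175/2*(-⅕))) - 17659 = (-413 + (½ + 5 + 35/2)) - 17659 = (-413 + 23) - 17659 = -390 - 17659 = -18049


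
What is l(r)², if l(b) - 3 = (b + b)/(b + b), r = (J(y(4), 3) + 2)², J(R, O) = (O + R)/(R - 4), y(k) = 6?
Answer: 16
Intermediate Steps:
J(R, O) = (O + R)/(-4 + R)
r = 169/4 (r = ((3 + 6)/(-4 + 6) + 2)² = (9/2 + 2)² = (13/2)² = 169/4 ≈ 42.250)
l(b) = 4 (l(b) = 3 + (b + b)/(b + b) = 3 + (2*b)/((2*b)) = 3 + (2*b)*(1/(2*b)) = 3 + 1 = 4)
l(r)² = 4² = 16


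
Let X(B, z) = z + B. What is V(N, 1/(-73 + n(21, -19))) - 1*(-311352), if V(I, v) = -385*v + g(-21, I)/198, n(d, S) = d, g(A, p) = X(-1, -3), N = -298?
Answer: 1602878107/5148 ≈ 3.1136e+5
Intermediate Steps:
X(B, z) = B + z
g(A, p) = -4 (g(A, p) = -1 - 3 = -4)
V(I, v) = -2/99 - 385*v (V(I, v) = -385*v - 4/198 = -385*v - 4*1/198 = -385*v - 2/99 = -2/99 - 385*v)
V(N, 1/(-73 + n(21, -19))) - 1*(-311352) = (-2/99 - 385/(-73 + 21)) - 1*(-311352) = (-2/99 - 385/(-52)) + 311352 = (-2/99 - 385*(-1/52)) + 311352 = (-2/99 + 385/52) + 311352 = 38011/5148 + 311352 = 1602878107/5148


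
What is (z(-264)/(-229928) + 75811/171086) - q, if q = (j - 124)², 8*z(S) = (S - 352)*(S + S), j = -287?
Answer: -830614113833747/4917182726 ≈ -1.6892e+5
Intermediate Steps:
z(S) = S*(-352 + S)/4 (z(S) = ((S - 352)*(S + S))/8 = ((-352 + S)*(2*S))/8 = (2*S*(-352 + S))/8 = S*(-352 + S)/4)
q = 168921 (q = (-287 - 124)² = (-411)² = 168921)
(z(-264)/(-229928) + 75811/171086) - q = (((¼)*(-264)*(-352 - 264))/(-229928) + 75811/171086) - 1*168921 = (((¼)*(-264)*(-616))*(-1/229928) + 75811*(1/171086)) - 168921 = (40656*(-1/229928) + 75811/171086) - 168921 = (-5082/28741 + 75811/171086) - 168921 = 1309424899/4917182726 - 168921 = -830614113833747/4917182726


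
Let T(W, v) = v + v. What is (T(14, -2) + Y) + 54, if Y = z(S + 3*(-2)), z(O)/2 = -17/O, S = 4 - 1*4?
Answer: 167/3 ≈ 55.667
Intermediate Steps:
S = 0 (S = 4 - 4 = 0)
T(W, v) = 2*v
z(O) = -34/O (z(O) = 2*(-17/O) = -34/O)
Y = 17/3 (Y = -34/(0 + 3*(-2)) = -34/(0 - 6) = -34/(-6) = -34*(-⅙) = 17/3 ≈ 5.6667)
(T(14, -2) + Y) + 54 = (2*(-2) + 17/3) + 54 = (-4 + 17/3) + 54 = 5/3 + 54 = 167/3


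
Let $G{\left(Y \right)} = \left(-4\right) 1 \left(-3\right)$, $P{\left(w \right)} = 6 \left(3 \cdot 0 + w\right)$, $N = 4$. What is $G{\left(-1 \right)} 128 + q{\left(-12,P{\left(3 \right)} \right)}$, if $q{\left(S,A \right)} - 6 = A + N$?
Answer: $1564$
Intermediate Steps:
$P{\left(w \right)} = 6 w$ ($P{\left(w \right)} = 6 \left(0 + w\right) = 6 w$)
$G{\left(Y \right)} = 12$ ($G{\left(Y \right)} = \left(-4\right) \left(-3\right) = 12$)
$q{\left(S,A \right)} = 10 + A$ ($q{\left(S,A \right)} = 6 + \left(A + 4\right) = 6 + \left(4 + A\right) = 10 + A$)
$G{\left(-1 \right)} 128 + q{\left(-12,P{\left(3 \right)} \right)} = 12 \cdot 128 + \left(10 + 6 \cdot 3\right) = 1536 + \left(10 + 18\right) = 1536 + 28 = 1564$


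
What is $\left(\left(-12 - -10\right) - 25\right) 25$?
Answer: $-675$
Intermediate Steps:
$\left(\left(-12 - -10\right) - 25\right) 25 = \left(\left(-12 + 10\right) - 25\right) 25 = \left(-2 - 25\right) 25 = \left(-27\right) 25 = -675$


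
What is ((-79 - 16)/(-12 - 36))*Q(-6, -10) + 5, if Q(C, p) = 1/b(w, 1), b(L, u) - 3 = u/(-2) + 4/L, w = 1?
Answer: 1655/312 ≈ 5.3045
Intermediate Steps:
b(L, u) = 3 + 4/L - u/2 (b(L, u) = 3 + (u/(-2) + 4/L) = 3 + (u*(-1/2) + 4/L) = 3 + (-u/2 + 4/L) = 3 + (4/L - u/2) = 3 + 4/L - u/2)
Q(C, p) = 2/13 (Q(C, p) = 1/(3 + 4/1 - 1/2*1) = 1/(3 + 4*1 - 1/2) = 1/(3 + 4 - 1/2) = 1/(13/2) = 2/13)
((-79 - 16)/(-12 - 36))*Q(-6, -10) + 5 = ((-79 - 16)/(-12 - 36))*(2/13) + 5 = -95/(-48)*(2/13) + 5 = -95*(-1/48)*(2/13) + 5 = (95/48)*(2/13) + 5 = 95/312 + 5 = 1655/312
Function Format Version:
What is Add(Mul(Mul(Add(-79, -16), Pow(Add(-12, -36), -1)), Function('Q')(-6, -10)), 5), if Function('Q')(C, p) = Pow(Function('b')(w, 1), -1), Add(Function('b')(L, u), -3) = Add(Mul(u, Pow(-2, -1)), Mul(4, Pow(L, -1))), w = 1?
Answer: Rational(1655, 312) ≈ 5.3045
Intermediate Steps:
Function('b')(L, u) = Add(3, Mul(4, Pow(L, -1)), Mul(Rational(-1, 2), u)) (Function('b')(L, u) = Add(3, Add(Mul(u, Pow(-2, -1)), Mul(4, Pow(L, -1)))) = Add(3, Add(Mul(u, Rational(-1, 2)), Mul(4, Pow(L, -1)))) = Add(3, Add(Mul(Rational(-1, 2), u), Mul(4, Pow(L, -1)))) = Add(3, Add(Mul(4, Pow(L, -1)), Mul(Rational(-1, 2), u))) = Add(3, Mul(4, Pow(L, -1)), Mul(Rational(-1, 2), u)))
Function('Q')(C, p) = Rational(2, 13) (Function('Q')(C, p) = Pow(Add(3, Mul(4, Pow(1, -1)), Mul(Rational(-1, 2), 1)), -1) = Pow(Add(3, Mul(4, 1), Rational(-1, 2)), -1) = Pow(Add(3, 4, Rational(-1, 2)), -1) = Pow(Rational(13, 2), -1) = Rational(2, 13))
Add(Mul(Mul(Add(-79, -16), Pow(Add(-12, -36), -1)), Function('Q')(-6, -10)), 5) = Add(Mul(Mul(Add(-79, -16), Pow(Add(-12, -36), -1)), Rational(2, 13)), 5) = Add(Mul(Mul(-95, Pow(-48, -1)), Rational(2, 13)), 5) = Add(Mul(Mul(-95, Rational(-1, 48)), Rational(2, 13)), 5) = Add(Mul(Rational(95, 48), Rational(2, 13)), 5) = Add(Rational(95, 312), 5) = Rational(1655, 312)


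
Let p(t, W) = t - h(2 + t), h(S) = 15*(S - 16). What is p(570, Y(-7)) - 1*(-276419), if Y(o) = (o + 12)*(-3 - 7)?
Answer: 268649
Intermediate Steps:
h(S) = -240 + 15*S (h(S) = 15*(-16 + S) = -240 + 15*S)
Y(o) = -120 - 10*o (Y(o) = (12 + o)*(-10) = -120 - 10*o)
p(t, W) = 210 - 14*t (p(t, W) = t - (-240 + 15*(2 + t)) = t - (-240 + (30 + 15*t)) = t - (-210 + 15*t) = t + (210 - 15*t) = 210 - 14*t)
p(570, Y(-7)) - 1*(-276419) = (210 - 14*570) - 1*(-276419) = (210 - 7980) + 276419 = -7770 + 276419 = 268649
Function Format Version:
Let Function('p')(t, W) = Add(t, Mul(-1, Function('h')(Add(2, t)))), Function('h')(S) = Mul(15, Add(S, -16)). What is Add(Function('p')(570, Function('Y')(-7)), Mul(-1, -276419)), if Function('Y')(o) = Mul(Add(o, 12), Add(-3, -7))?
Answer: 268649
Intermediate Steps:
Function('h')(S) = Add(-240, Mul(15, S)) (Function('h')(S) = Mul(15, Add(-16, S)) = Add(-240, Mul(15, S)))
Function('Y')(o) = Add(-120, Mul(-10, o)) (Function('Y')(o) = Mul(Add(12, o), -10) = Add(-120, Mul(-10, o)))
Function('p')(t, W) = Add(210, Mul(-14, t)) (Function('p')(t, W) = Add(t, Mul(-1, Add(-240, Mul(15, Add(2, t))))) = Add(t, Mul(-1, Add(-240, Add(30, Mul(15, t))))) = Add(t, Mul(-1, Add(-210, Mul(15, t)))) = Add(t, Add(210, Mul(-15, t))) = Add(210, Mul(-14, t)))
Add(Function('p')(570, Function('Y')(-7)), Mul(-1, -276419)) = Add(Add(210, Mul(-14, 570)), Mul(-1, -276419)) = Add(Add(210, -7980), 276419) = Add(-7770, 276419) = 268649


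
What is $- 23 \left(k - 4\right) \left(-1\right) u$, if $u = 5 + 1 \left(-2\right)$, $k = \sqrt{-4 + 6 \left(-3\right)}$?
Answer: $-276 + 69 i \sqrt{22} \approx -276.0 + 323.64 i$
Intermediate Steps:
$k = i \sqrt{22}$ ($k = \sqrt{-4 - 18} = \sqrt{-22} = i \sqrt{22} \approx 4.6904 i$)
$u = 3$ ($u = 5 - 2 = 3$)
$- 23 \left(k - 4\right) \left(-1\right) u = - 23 \left(i \sqrt{22} - 4\right) \left(-1\right) 3 = - 23 \left(-4 + i \sqrt{22}\right) \left(-1\right) 3 = - 23 \left(4 - i \sqrt{22}\right) 3 = \left(-92 + 23 i \sqrt{22}\right) 3 = -276 + 69 i \sqrt{22}$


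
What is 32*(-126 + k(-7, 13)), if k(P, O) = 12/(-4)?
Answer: -4128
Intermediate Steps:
k(P, O) = -3 (k(P, O) = 12*(-¼) = -3)
32*(-126 + k(-7, 13)) = 32*(-126 - 3) = 32*(-129) = -4128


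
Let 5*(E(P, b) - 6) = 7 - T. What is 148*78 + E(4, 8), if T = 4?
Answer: 57753/5 ≈ 11551.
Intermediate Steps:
E(P, b) = 33/5 (E(P, b) = 6 + (7 - 1*4)/5 = 6 + (7 - 4)/5 = 6 + (⅕)*3 = 6 + ⅗ = 33/5)
148*78 + E(4, 8) = 148*78 + 33/5 = 11544 + 33/5 = 57753/5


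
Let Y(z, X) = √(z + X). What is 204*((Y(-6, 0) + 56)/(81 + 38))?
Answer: 96 + 12*I*√6/7 ≈ 96.0 + 4.1991*I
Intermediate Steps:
Y(z, X) = √(X + z)
204*((Y(-6, 0) + 56)/(81 + 38)) = 204*((√(0 - 6) + 56)/(81 + 38)) = 204*((√(-6) + 56)/119) = 204*((I*√6 + 56)*(1/119)) = 204*((56 + I*√6)*(1/119)) = 204*(8/17 + I*√6/119) = 96 + 12*I*√6/7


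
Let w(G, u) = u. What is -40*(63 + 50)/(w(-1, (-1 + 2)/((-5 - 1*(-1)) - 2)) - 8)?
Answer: 27120/49 ≈ 553.47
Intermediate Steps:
-40*(63 + 50)/(w(-1, (-1 + 2)/((-5 - 1*(-1)) - 2)) - 8) = -40*(63 + 50)/((-1 + 2)/((-5 - 1*(-1)) - 2) - 8) = -4520/(1/((-5 + 1) - 2) - 8) = -4520/(1/(-4 - 2) - 8) = -4520/(1/(-6) - 8) = -4520/(1*(-1/6) - 8) = -4520/(-1/6 - 8) = -4520/(-49/6) = -4520*(-6)/49 = -40*(-678/49) = 27120/49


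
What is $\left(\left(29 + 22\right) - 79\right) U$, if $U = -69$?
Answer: $1932$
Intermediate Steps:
$\left(\left(29 + 22\right) - 79\right) U = \left(\left(29 + 22\right) - 79\right) \left(-69\right) = \left(51 - 79\right) \left(-69\right) = \left(-28\right) \left(-69\right) = 1932$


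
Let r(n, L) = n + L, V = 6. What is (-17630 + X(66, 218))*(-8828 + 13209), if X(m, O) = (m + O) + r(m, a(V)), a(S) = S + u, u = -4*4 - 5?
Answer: -75769395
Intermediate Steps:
u = -21 (u = -16 - 5 = -21)
a(S) = -21 + S (a(S) = S - 21 = -21 + S)
r(n, L) = L + n
X(m, O) = -15 + O + 2*m (X(m, O) = (m + O) + ((-21 + 6) + m) = (O + m) + (-15 + m) = -15 + O + 2*m)
(-17630 + X(66, 218))*(-8828 + 13209) = (-17630 + (-15 + 218 + 2*66))*(-8828 + 13209) = (-17630 + (-15 + 218 + 132))*4381 = (-17630 + 335)*4381 = -17295*4381 = -75769395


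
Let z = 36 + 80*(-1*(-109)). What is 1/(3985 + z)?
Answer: 1/12741 ≈ 7.8487e-5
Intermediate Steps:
z = 8756 (z = 36 + 80*109 = 36 + 8720 = 8756)
1/(3985 + z) = 1/(3985 + 8756) = 1/12741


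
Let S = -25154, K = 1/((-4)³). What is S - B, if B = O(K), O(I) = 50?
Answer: -25204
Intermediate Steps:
K = -1/64 (K = 1/(-64) = -1/64 ≈ -0.015625)
B = 50
S - B = -25154 - 1*50 = -25154 - 50 = -25204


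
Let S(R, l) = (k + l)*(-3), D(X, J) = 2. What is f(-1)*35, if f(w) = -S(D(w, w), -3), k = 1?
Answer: -210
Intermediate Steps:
S(R, l) = -3 - 3*l (S(R, l) = (1 + l)*(-3) = -3 - 3*l)
f(w) = -6 (f(w) = -(-3 - 3*(-3)) = -(-3 + 9) = -1*6 = -6)
f(-1)*35 = -6*35 = -210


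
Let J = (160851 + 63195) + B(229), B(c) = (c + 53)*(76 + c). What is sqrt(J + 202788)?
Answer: 2*sqrt(128211) ≈ 716.13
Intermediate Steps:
B(c) = (53 + c)*(76 + c)
J = 310056 (J = (160851 + 63195) + (4028 + 229**2 + 129*229) = 224046 + (4028 + 52441 + 29541) = 224046 + 86010 = 310056)
sqrt(J + 202788) = sqrt(310056 + 202788) = sqrt(512844) = 2*sqrt(128211)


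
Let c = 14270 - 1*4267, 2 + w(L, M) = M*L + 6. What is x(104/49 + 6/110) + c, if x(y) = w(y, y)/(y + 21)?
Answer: 1683919379059/168335090 ≈ 10003.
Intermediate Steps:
w(L, M) = 4 + L*M (w(L, M) = -2 + (M*L + 6) = -2 + (L*M + 6) = -2 + (6 + L*M) = 4 + L*M)
c = 10003 (c = 14270 - 4267 = 10003)
x(y) = (4 + y**2)/(21 + y) (x(y) = (4 + y*y)/(y + 21) = (4 + y**2)/(21 + y))
x(104/49 + 6/110) + c = (4 + (104/49 + 6/110)**2)/(21 + (104/49 + 6/110)) + 10003 = (4 + (104*(1/49) + 6*(1/110))**2)/(21 + (104*(1/49) + 6*(1/110))) + 10003 = (4 + (104/49 + 3/55)**2)/(21 + (104/49 + 3/55)) + 10003 = (4 + (5867/2695)**2)/(21 + 5867/2695) + 10003 = (4 + 34421689/7263025)/(62462/2695) + 10003 = (2695/62462)*(63473789/7263025) + 10003 = 63473789/168335090 + 10003 = 1683919379059/168335090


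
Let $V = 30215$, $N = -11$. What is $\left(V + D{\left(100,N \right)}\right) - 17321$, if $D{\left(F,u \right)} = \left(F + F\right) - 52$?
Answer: $13042$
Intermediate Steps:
$D{\left(F,u \right)} = -52 + 2 F$ ($D{\left(F,u \right)} = 2 F - 52 = -52 + 2 F$)
$\left(V + D{\left(100,N \right)}\right) - 17321 = \left(30215 + \left(-52 + 2 \cdot 100\right)\right) - 17321 = \left(30215 + \left(-52 + 200\right)\right) - 17321 = \left(30215 + 148\right) - 17321 = 30363 - 17321 = 13042$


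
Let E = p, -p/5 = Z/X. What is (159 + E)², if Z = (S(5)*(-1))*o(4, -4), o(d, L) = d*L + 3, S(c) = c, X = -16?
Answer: 8231161/256 ≈ 32153.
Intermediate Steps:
o(d, L) = 3 + L*d (o(d, L) = L*d + 3 = 3 + L*d)
Z = 65 (Z = (5*(-1))*(3 - 4*4) = -5*(3 - 16) = -5*(-13) = 65)
p = 325/16 (p = -325/(-16) = -325*(-1)/16 = -5*(-65/16) = 325/16 ≈ 20.313)
E = 325/16 ≈ 20.313
(159 + E)² = (159 + 325/16)² = (2869/16)² = 8231161/256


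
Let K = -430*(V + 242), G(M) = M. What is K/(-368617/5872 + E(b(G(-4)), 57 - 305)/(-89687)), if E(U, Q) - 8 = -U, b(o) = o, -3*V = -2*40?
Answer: 182523606541120/99180670029 ≈ 1840.3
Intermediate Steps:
V = 80/3 (V = -(-2)*40/3 = -⅓*(-80) = 80/3 ≈ 26.667)
E(U, Q) = 8 - U
K = -346580/3 (K = -430*(80/3 + 242) = -430*806/3 = -346580/3 ≈ -1.1553e+5)
K/(-368617/5872 + E(b(G(-4)), 57 - 305)/(-89687)) = -346580/(3*(-368617/5872 + (8 - 1*(-4))/(-89687))) = -346580/(3*(-368617*1/5872 + (8 + 4)*(-1/89687))) = -346580/(3*(-368617/5872 + 12*(-1/89687))) = -346580/(3*(-368617/5872 - 12/89687)) = -346580/(3*(-33060223343/526642064)) = -346580/3*(-526642064/33060223343) = 182523606541120/99180670029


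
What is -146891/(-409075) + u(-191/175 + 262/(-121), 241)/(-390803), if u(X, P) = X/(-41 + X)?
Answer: 53796679464292253/149817811792087600 ≈ 0.35908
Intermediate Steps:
-146891/(-409075) + u(-191/175 + 262/(-121), 241)/(-390803) = -146891/(-409075) + ((-191/175 + 262/(-121))/(-41 + (-191/175 + 262/(-121))))/(-390803) = -146891*(-1/409075) + ((-191*1/175 + 262*(-1/121))/(-41 + (-191*1/175 + 262*(-1/121))))*(-1/390803) = 146891/409075 + ((-191/175 - 262/121)/(-41 + (-191/175 - 262/121)))*(-1/390803) = 146891/409075 - 68961/(21175*(-41 - 68961/21175))*(-1/390803) = 146891/409075 - 68961/(21175*(-937136/21175))*(-1/390803) = 146891/409075 - 68961/21175*(-21175/937136)*(-1/390803) = 146891/409075 + (68961/937136)*(-1/390803) = 146891/409075 - 68961/366235560208 = 53796679464292253/149817811792087600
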